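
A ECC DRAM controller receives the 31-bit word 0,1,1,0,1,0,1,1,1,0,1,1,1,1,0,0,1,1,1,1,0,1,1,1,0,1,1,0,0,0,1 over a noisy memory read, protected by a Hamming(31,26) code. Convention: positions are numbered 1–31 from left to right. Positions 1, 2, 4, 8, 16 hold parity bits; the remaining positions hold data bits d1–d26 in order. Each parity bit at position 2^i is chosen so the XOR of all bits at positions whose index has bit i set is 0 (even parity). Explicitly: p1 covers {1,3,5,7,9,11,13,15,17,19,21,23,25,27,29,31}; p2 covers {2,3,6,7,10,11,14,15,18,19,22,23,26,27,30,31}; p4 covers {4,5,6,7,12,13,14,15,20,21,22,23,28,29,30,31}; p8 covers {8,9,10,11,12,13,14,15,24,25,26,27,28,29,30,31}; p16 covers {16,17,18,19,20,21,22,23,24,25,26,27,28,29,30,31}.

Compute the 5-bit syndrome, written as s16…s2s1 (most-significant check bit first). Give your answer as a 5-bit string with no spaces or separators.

00101

s1 (pos 1,3,5,7,9,11,13,15,17,19,21,23,25,27,29,31): 0⊕1⊕1⊕1⊕1⊕1⊕1⊕0⊕1⊕1⊕0⊕1⊕0⊕1⊕0⊕1 = 1
s2 (pos 2,3,6,7,10,11,14,15,18,19,22,23,26,27,30,31): 1⊕1⊕0⊕1⊕0⊕1⊕1⊕0⊕1⊕1⊕1⊕1⊕1⊕1⊕0⊕1 = 0
s4 (pos 4,5,6,7,12,13,14,15,20,21,22,23,28,29,30,31): 0⊕1⊕0⊕1⊕1⊕1⊕1⊕0⊕1⊕0⊕1⊕1⊕0⊕0⊕0⊕1 = 1
s8 (pos 8,9,10,11,12,13,14,15,24,25,26,27,28,29,30,31): 1⊕1⊕0⊕1⊕1⊕1⊕1⊕0⊕1⊕0⊕1⊕1⊕0⊕0⊕0⊕1 = 0
s16 (pos 16,17,18,19,20,21,22,23,24,25,26,27,28,29,30,31): 0⊕1⊕1⊕1⊕1⊕0⊕1⊕1⊕1⊕0⊕1⊕1⊕0⊕0⊕0⊕1 = 0
Syndrome s16…s1 = 00101 → error at position 5.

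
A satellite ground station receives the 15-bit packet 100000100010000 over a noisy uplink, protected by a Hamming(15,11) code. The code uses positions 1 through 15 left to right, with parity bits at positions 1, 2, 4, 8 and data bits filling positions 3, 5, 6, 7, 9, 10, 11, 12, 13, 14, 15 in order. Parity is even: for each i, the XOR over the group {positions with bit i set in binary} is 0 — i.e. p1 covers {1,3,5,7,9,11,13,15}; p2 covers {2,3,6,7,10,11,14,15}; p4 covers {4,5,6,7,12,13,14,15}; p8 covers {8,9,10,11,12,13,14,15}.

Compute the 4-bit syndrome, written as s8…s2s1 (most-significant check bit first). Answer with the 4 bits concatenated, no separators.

1101

s1 (pos 1,3,5,7,9,11,13,15): 1⊕0⊕0⊕1⊕0⊕1⊕0⊕0 = 1
s2 (pos 2,3,6,7,10,11,14,15): 0⊕0⊕0⊕1⊕0⊕1⊕0⊕0 = 0
s4 (pos 4,5,6,7,12,13,14,15): 0⊕0⊕0⊕1⊕0⊕0⊕0⊕0 = 1
s8 (pos 8,9,10,11,12,13,14,15): 0⊕0⊕0⊕1⊕0⊕0⊕0⊕0 = 1
Syndrome s8…s1 = 1101 → error at position 13.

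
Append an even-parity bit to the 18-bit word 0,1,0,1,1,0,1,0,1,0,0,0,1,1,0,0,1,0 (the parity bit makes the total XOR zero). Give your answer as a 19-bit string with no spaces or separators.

XOR of the 18 data bits: 0⊕1⊕0⊕1⊕1⊕0⊕1⊕0⊕1⊕0⊕0⊕0⊕1⊕1⊕0⊕0⊕1⊕0 = 0
Parity bit = 0 (so all 19 bits XOR to 0).

0101101010001100100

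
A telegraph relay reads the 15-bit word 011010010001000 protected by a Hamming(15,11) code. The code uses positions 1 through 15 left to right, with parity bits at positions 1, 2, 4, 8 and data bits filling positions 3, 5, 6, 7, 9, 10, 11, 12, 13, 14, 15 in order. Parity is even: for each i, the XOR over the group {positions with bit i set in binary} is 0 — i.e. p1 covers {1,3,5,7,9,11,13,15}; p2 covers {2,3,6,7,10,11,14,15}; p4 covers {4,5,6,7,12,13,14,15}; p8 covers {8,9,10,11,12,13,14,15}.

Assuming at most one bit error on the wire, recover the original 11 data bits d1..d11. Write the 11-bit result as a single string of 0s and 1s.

11000001000

s1 (pos 1,3,5,7,9,11,13,15): 0⊕1⊕1⊕0⊕0⊕0⊕0⊕0 = 0
s2 (pos 2,3,6,7,10,11,14,15): 1⊕1⊕0⊕0⊕0⊕0⊕0⊕0 = 0
s4 (pos 4,5,6,7,12,13,14,15): 0⊕1⊕0⊕0⊕1⊕0⊕0⊕0 = 0
s8 (pos 8,9,10,11,12,13,14,15): 1⊕0⊕0⊕0⊕1⊕0⊕0⊕0 = 0
Syndrome s8…s1 = 0000 → no error.
Read data bits from positions 3,5,6,7,9,10,11,12,13,14,15: 11000001000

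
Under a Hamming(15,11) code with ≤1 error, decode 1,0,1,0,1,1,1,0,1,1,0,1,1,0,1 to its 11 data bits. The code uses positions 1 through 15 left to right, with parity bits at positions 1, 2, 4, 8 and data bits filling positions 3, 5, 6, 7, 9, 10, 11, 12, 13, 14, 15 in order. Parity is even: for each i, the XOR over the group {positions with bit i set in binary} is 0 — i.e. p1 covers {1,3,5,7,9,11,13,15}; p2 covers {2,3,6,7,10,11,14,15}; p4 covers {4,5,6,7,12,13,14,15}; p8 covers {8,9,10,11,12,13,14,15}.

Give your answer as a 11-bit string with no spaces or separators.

s1 (pos 1,3,5,7,9,11,13,15): 1⊕1⊕1⊕1⊕1⊕0⊕1⊕1 = 1
s2 (pos 2,3,6,7,10,11,14,15): 0⊕1⊕1⊕1⊕1⊕0⊕0⊕1 = 1
s4 (pos 4,5,6,7,12,13,14,15): 0⊕1⊕1⊕1⊕1⊕1⊕0⊕1 = 0
s8 (pos 8,9,10,11,12,13,14,15): 0⊕1⊕1⊕0⊕1⊕1⊕0⊕1 = 1
Syndrome s8…s1 = 1011 → error at position 11.
Flip position 11: 101011101101101 → 101011101111101
Read data bits from positions 3,5,6,7,9,10,11,12,13,14,15: 11111111101

11111111101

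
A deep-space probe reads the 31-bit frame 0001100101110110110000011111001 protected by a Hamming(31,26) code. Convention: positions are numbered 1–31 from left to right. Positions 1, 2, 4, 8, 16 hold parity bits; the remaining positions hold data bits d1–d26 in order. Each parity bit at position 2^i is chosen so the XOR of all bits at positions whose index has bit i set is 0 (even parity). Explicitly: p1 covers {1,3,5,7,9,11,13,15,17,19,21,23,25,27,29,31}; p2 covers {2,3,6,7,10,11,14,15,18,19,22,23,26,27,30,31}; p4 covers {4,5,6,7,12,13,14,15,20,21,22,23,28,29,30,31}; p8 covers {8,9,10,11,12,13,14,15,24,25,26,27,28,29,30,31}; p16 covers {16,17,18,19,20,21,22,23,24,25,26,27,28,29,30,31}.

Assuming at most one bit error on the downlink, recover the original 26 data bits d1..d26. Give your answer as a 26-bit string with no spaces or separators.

00000111011110000011111001

s1 (pos 1,3,5,7,9,11,13,15,17,19,21,23,25,27,29,31): 0⊕0⊕1⊕0⊕0⊕1⊕0⊕1⊕1⊕0⊕0⊕0⊕1⊕1⊕0⊕1 = 1
s2 (pos 2,3,6,7,10,11,14,15,18,19,22,23,26,27,30,31): 0⊕0⊕0⊕0⊕1⊕1⊕1⊕1⊕1⊕0⊕0⊕0⊕1⊕1⊕0⊕1 = 0
s4 (pos 4,5,6,7,12,13,14,15,20,21,22,23,28,29,30,31): 1⊕1⊕0⊕0⊕1⊕0⊕1⊕1⊕0⊕0⊕0⊕0⊕1⊕0⊕0⊕1 = 1
s8 (pos 8,9,10,11,12,13,14,15,24,25,26,27,28,29,30,31): 1⊕0⊕1⊕1⊕1⊕0⊕1⊕1⊕1⊕1⊕1⊕1⊕1⊕0⊕0⊕1 = 0
s16 (pos 16,17,18,19,20,21,22,23,24,25,26,27,28,29,30,31): 0⊕1⊕1⊕0⊕0⊕0⊕0⊕0⊕1⊕1⊕1⊕1⊕1⊕0⊕0⊕1 = 0
Syndrome s16…s1 = 00101 → error at position 5.
Flip position 5: 0001100101110110110000011111001 → 0001000101110110110000011111001
Read data bits from positions 3,5,6,7,9,10,11,12,13,14,15,17,18,19,20,21,22,23,24,25,26,27,28,29,30,31: 00000111011110000011111001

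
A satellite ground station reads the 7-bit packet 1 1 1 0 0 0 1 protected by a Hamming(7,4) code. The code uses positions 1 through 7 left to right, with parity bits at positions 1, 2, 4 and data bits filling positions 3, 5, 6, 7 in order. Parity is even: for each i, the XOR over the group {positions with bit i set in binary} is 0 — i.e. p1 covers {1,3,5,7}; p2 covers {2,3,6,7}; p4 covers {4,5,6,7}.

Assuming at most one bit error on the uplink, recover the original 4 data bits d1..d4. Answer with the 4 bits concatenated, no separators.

s1 (pos 1,3,5,7): 1⊕1⊕0⊕1 = 1
s2 (pos 2,3,6,7): 1⊕1⊕0⊕1 = 1
s4 (pos 4,5,6,7): 0⊕0⊕0⊕1 = 1
Syndrome s4…s1 = 111 → error at position 7.
Flip position 7: 1110001 → 1110000
Read data bits from positions 3,5,6,7: 1000

1000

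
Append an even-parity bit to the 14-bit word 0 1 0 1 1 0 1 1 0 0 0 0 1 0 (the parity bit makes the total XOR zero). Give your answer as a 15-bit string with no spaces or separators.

XOR of the 14 data bits: 0⊕1⊕0⊕1⊕1⊕0⊕1⊕1⊕0⊕0⊕0⊕0⊕1⊕0 = 0
Parity bit = 0 (so all 15 bits XOR to 0).

010110110000100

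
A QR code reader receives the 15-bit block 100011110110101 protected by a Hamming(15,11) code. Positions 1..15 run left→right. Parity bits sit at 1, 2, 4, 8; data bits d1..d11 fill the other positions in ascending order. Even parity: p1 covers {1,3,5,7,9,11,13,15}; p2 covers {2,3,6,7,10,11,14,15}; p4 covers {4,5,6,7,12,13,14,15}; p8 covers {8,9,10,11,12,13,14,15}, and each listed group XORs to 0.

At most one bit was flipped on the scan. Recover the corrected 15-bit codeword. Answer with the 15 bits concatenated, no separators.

s1 (pos 1,3,5,7,9,11,13,15): 1⊕0⊕1⊕1⊕0⊕1⊕1⊕1 = 0
s2 (pos 2,3,6,7,10,11,14,15): 0⊕0⊕1⊕1⊕1⊕1⊕0⊕1 = 1
s4 (pos 4,5,6,7,12,13,14,15): 0⊕1⊕1⊕1⊕0⊕1⊕0⊕1 = 1
s8 (pos 8,9,10,11,12,13,14,15): 1⊕0⊕1⊕1⊕0⊕1⊕0⊕1 = 1
Syndrome s8…s1 = 1110 → error at position 14.
Flip position 14: 100011110110101 → 100011110110111

100011110110111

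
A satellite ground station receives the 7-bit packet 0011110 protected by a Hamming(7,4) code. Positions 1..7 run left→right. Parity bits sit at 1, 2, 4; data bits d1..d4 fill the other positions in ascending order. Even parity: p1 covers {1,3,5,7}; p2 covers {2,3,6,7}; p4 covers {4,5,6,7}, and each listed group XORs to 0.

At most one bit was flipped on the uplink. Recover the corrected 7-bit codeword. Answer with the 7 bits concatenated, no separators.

s1 (pos 1,3,5,7): 0⊕1⊕1⊕0 = 0
s2 (pos 2,3,6,7): 0⊕1⊕1⊕0 = 0
s4 (pos 4,5,6,7): 1⊕1⊕1⊕0 = 1
Syndrome s4…s1 = 100 → error at position 4.
Flip position 4: 0011110 → 0010110

0010110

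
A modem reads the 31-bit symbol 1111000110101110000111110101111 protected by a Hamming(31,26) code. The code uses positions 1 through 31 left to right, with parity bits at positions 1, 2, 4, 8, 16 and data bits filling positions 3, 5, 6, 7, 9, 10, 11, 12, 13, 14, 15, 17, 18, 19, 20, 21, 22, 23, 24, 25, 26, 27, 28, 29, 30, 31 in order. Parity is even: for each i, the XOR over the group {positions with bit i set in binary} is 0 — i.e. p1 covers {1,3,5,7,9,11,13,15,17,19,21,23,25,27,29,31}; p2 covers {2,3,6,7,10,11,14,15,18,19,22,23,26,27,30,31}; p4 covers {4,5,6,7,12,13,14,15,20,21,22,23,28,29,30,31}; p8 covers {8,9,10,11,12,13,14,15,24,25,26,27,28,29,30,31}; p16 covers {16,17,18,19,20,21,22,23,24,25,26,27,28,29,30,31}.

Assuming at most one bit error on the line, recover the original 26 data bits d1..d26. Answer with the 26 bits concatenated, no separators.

10001010111000111110101111

s1 (pos 1,3,5,7,9,11,13,15,17,19,21,23,25,27,29,31): 1⊕1⊕0⊕0⊕1⊕1⊕1⊕1⊕0⊕0⊕1⊕1⊕0⊕0⊕1⊕1 = 0
s2 (pos 2,3,6,7,10,11,14,15,18,19,22,23,26,27,30,31): 1⊕1⊕0⊕0⊕0⊕1⊕1⊕1⊕0⊕0⊕1⊕1⊕1⊕0⊕1⊕1 = 0
s4 (pos 4,5,6,7,12,13,14,15,20,21,22,23,28,29,30,31): 1⊕0⊕0⊕0⊕0⊕1⊕1⊕1⊕1⊕1⊕1⊕1⊕1⊕1⊕1⊕1 = 0
s8 (pos 8,9,10,11,12,13,14,15,24,25,26,27,28,29,30,31): 1⊕1⊕0⊕1⊕0⊕1⊕1⊕1⊕1⊕0⊕1⊕0⊕1⊕1⊕1⊕1 = 0
s16 (pos 16,17,18,19,20,21,22,23,24,25,26,27,28,29,30,31): 0⊕0⊕0⊕0⊕1⊕1⊕1⊕1⊕1⊕0⊕1⊕0⊕1⊕1⊕1⊕1 = 0
Syndrome s16…s1 = 00000 → no error.
Read data bits from positions 3,5,6,7,9,10,11,12,13,14,15,17,18,19,20,21,22,23,24,25,26,27,28,29,30,31: 10001010111000111110101111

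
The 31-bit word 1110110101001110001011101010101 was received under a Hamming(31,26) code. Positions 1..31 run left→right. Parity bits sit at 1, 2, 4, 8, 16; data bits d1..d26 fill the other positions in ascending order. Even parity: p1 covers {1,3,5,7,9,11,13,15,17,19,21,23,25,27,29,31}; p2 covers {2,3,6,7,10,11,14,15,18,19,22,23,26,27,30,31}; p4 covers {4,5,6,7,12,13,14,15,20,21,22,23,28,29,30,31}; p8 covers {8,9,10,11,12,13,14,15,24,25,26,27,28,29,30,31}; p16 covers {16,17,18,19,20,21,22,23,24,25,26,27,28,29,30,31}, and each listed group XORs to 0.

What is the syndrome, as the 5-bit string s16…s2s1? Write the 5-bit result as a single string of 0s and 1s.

s1 (pos 1,3,5,7,9,11,13,15,17,19,21,23,25,27,29,31): 1⊕1⊕1⊕0⊕0⊕0⊕1⊕1⊕0⊕1⊕1⊕1⊕1⊕1⊕1⊕1 = 0
s2 (pos 2,3,6,7,10,11,14,15,18,19,22,23,26,27,30,31): 1⊕1⊕1⊕0⊕1⊕0⊕1⊕1⊕0⊕1⊕1⊕1⊕0⊕1⊕0⊕1 = 1
s4 (pos 4,5,6,7,12,13,14,15,20,21,22,23,28,29,30,31): 0⊕1⊕1⊕0⊕0⊕1⊕1⊕1⊕0⊕1⊕1⊕1⊕0⊕1⊕0⊕1 = 0
s8 (pos 8,9,10,11,12,13,14,15,24,25,26,27,28,29,30,31): 1⊕0⊕1⊕0⊕0⊕1⊕1⊕1⊕0⊕1⊕0⊕1⊕0⊕1⊕0⊕1 = 1
s16 (pos 16,17,18,19,20,21,22,23,24,25,26,27,28,29,30,31): 0⊕0⊕0⊕1⊕0⊕1⊕1⊕1⊕0⊕1⊕0⊕1⊕0⊕1⊕0⊕1 = 0
Syndrome s16…s1 = 01010 → error at position 10.

01010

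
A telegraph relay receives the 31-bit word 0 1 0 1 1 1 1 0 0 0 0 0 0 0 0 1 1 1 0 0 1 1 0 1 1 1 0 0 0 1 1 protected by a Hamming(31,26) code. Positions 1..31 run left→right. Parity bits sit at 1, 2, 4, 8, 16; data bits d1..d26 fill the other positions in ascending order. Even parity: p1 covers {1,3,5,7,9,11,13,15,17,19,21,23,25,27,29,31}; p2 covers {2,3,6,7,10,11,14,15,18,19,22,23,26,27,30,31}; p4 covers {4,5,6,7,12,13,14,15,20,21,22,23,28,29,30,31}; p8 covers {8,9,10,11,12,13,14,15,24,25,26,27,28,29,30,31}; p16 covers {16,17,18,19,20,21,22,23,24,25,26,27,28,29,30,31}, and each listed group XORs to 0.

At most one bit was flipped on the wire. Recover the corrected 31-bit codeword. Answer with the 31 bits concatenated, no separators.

0101111100000001110011011100011

s1 (pos 1,3,5,7,9,11,13,15,17,19,21,23,25,27,29,31): 0⊕0⊕1⊕1⊕0⊕0⊕0⊕0⊕1⊕0⊕1⊕0⊕1⊕0⊕0⊕1 = 0
s2 (pos 2,3,6,7,10,11,14,15,18,19,22,23,26,27,30,31): 1⊕0⊕1⊕1⊕0⊕0⊕0⊕0⊕1⊕0⊕1⊕0⊕1⊕0⊕1⊕1 = 0
s4 (pos 4,5,6,7,12,13,14,15,20,21,22,23,28,29,30,31): 1⊕1⊕1⊕1⊕0⊕0⊕0⊕0⊕0⊕1⊕1⊕0⊕0⊕0⊕1⊕1 = 0
s8 (pos 8,9,10,11,12,13,14,15,24,25,26,27,28,29,30,31): 0⊕0⊕0⊕0⊕0⊕0⊕0⊕0⊕1⊕1⊕1⊕0⊕0⊕0⊕1⊕1 = 1
s16 (pos 16,17,18,19,20,21,22,23,24,25,26,27,28,29,30,31): 1⊕1⊕1⊕0⊕0⊕1⊕1⊕0⊕1⊕1⊕1⊕0⊕0⊕0⊕1⊕1 = 0
Syndrome s16…s1 = 01000 → error at position 8.
Flip position 8: 0101111000000001110011011100011 → 0101111100000001110011011100011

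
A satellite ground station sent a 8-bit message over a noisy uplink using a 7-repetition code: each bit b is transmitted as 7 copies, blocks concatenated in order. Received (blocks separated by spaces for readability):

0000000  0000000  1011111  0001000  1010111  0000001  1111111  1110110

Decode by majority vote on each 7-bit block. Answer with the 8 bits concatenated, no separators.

00101011

Block 1 (0000000): 0 ones → 0
Block 2 (0000000): 0 ones → 0
Block 3 (1011111): 6 ones → 1
Block 4 (0001000): 1 one → 0
Block 5 (1010111): 5 ones → 1
Block 6 (0000001): 1 one → 0
Block 7 (1111111): 7 ones → 1
Block 8 (1110110): 5 ones → 1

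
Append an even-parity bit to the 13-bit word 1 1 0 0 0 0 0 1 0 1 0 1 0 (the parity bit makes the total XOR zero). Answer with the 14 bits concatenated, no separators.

XOR of the 13 data bits: 1⊕1⊕0⊕0⊕0⊕0⊕0⊕1⊕0⊕1⊕0⊕1⊕0 = 1
Parity bit = 1 (so all 14 bits XOR to 0).

11000001010101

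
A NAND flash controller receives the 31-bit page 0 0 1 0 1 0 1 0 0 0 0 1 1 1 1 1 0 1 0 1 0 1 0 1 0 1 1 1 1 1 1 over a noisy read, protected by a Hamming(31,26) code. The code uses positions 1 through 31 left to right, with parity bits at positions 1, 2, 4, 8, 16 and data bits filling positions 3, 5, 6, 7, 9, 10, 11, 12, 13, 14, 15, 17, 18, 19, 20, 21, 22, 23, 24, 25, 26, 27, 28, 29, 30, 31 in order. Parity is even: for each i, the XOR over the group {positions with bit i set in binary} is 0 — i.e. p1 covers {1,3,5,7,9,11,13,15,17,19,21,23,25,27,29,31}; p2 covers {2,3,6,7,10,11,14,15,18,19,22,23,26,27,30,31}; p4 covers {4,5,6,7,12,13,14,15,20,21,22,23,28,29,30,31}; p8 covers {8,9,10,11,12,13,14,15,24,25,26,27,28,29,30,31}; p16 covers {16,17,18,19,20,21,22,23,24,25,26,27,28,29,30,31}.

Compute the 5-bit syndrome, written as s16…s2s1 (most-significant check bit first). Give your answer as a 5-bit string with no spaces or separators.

11000

s1 (pos 1,3,5,7,9,11,13,15,17,19,21,23,25,27,29,31): 0⊕1⊕1⊕1⊕0⊕0⊕1⊕1⊕0⊕0⊕0⊕0⊕0⊕1⊕1⊕1 = 0
s2 (pos 2,3,6,7,10,11,14,15,18,19,22,23,26,27,30,31): 0⊕1⊕0⊕1⊕0⊕0⊕1⊕1⊕1⊕0⊕1⊕0⊕1⊕1⊕1⊕1 = 0
s4 (pos 4,5,6,7,12,13,14,15,20,21,22,23,28,29,30,31): 0⊕1⊕0⊕1⊕1⊕1⊕1⊕1⊕1⊕0⊕1⊕0⊕1⊕1⊕1⊕1 = 0
s8 (pos 8,9,10,11,12,13,14,15,24,25,26,27,28,29,30,31): 0⊕0⊕0⊕0⊕1⊕1⊕1⊕1⊕1⊕0⊕1⊕1⊕1⊕1⊕1⊕1 = 1
s16 (pos 16,17,18,19,20,21,22,23,24,25,26,27,28,29,30,31): 1⊕0⊕1⊕0⊕1⊕0⊕1⊕0⊕1⊕0⊕1⊕1⊕1⊕1⊕1⊕1 = 1
Syndrome s16…s1 = 11000 → error at position 24.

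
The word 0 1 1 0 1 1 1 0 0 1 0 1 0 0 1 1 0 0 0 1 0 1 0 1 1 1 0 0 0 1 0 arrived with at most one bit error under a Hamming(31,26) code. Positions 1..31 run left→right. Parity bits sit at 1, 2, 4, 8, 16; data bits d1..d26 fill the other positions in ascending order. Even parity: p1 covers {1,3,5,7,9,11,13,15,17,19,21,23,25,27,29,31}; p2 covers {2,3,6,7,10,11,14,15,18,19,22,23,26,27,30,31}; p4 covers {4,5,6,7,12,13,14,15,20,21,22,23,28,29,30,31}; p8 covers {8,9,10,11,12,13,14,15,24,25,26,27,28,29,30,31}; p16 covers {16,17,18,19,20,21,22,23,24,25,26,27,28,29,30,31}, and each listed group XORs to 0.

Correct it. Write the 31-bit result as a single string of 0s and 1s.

0110111001010011000101011110010

s1 (pos 1,3,5,7,9,11,13,15,17,19,21,23,25,27,29,31): 0⊕1⊕1⊕1⊕0⊕0⊕0⊕1⊕0⊕0⊕0⊕0⊕1⊕0⊕0⊕0 = 1
s2 (pos 2,3,6,7,10,11,14,15,18,19,22,23,26,27,30,31): 1⊕1⊕1⊕1⊕1⊕0⊕0⊕1⊕0⊕0⊕1⊕0⊕1⊕0⊕1⊕0 = 1
s4 (pos 4,5,6,7,12,13,14,15,20,21,22,23,28,29,30,31): 0⊕1⊕1⊕1⊕1⊕0⊕0⊕1⊕1⊕0⊕1⊕0⊕0⊕0⊕1⊕0 = 0
s8 (pos 8,9,10,11,12,13,14,15,24,25,26,27,28,29,30,31): 0⊕0⊕1⊕0⊕1⊕0⊕0⊕1⊕1⊕1⊕1⊕0⊕0⊕0⊕1⊕0 = 1
s16 (pos 16,17,18,19,20,21,22,23,24,25,26,27,28,29,30,31): 1⊕0⊕0⊕0⊕1⊕0⊕1⊕0⊕1⊕1⊕1⊕0⊕0⊕0⊕1⊕0 = 1
Syndrome s16…s1 = 11011 → error at position 27.
Flip position 27: 0110111001010011000101011100010 → 0110111001010011000101011110010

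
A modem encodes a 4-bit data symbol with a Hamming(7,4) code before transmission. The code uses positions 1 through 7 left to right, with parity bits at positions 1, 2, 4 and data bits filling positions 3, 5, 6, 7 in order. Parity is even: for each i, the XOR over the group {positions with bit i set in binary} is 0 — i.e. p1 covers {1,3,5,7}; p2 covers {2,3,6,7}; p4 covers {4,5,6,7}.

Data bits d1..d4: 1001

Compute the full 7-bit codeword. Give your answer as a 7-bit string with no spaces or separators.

0011001

Place data at non-parity positions: p1 p2 1 p4 0 0 1
p1 (pos 1,3,5,7): XOR of data positions = 1⊕0⊕1 = 0
p2 (pos 2,3,6,7): XOR of data positions = 1⊕0⊕1 = 0
p4 (pos 4,5,6,7): XOR of data positions = 0⊕0⊕1 = 1
Codeword: 0011001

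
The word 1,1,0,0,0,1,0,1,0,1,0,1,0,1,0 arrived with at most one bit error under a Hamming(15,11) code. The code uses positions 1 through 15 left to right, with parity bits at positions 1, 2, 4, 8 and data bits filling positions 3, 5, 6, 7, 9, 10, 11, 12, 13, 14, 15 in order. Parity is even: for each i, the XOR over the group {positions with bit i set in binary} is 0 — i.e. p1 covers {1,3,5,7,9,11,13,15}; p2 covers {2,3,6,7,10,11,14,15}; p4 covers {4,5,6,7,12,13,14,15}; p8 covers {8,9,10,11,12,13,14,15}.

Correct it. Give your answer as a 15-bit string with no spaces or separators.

110011010101010

s1 (pos 1,3,5,7,9,11,13,15): 1⊕0⊕0⊕0⊕0⊕0⊕0⊕0 = 1
s2 (pos 2,3,6,7,10,11,14,15): 1⊕0⊕1⊕0⊕1⊕0⊕1⊕0 = 0
s4 (pos 4,5,6,7,12,13,14,15): 0⊕0⊕1⊕0⊕1⊕0⊕1⊕0 = 1
s8 (pos 8,9,10,11,12,13,14,15): 1⊕0⊕1⊕0⊕1⊕0⊕1⊕0 = 0
Syndrome s8…s1 = 0101 → error at position 5.
Flip position 5: 110001010101010 → 110011010101010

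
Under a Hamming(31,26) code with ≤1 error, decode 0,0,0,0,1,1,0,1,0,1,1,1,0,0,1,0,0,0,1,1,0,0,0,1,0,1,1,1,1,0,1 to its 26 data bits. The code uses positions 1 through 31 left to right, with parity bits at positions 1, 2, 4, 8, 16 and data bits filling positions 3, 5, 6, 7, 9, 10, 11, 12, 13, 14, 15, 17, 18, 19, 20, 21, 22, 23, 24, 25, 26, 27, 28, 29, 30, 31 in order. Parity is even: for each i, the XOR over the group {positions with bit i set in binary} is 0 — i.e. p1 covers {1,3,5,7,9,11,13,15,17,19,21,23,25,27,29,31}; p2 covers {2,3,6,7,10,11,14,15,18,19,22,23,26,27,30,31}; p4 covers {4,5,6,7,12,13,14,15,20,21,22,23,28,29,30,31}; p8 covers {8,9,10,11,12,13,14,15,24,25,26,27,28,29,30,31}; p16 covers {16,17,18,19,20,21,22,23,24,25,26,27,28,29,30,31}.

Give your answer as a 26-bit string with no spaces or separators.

01101111001001100010111101

s1 (pos 1,3,5,7,9,11,13,15,17,19,21,23,25,27,29,31): 0⊕0⊕1⊕0⊕0⊕1⊕0⊕1⊕0⊕1⊕0⊕0⊕0⊕1⊕1⊕1 = 1
s2 (pos 2,3,6,7,10,11,14,15,18,19,22,23,26,27,30,31): 0⊕0⊕1⊕0⊕1⊕1⊕0⊕1⊕0⊕1⊕0⊕0⊕1⊕1⊕0⊕1 = 0
s4 (pos 4,5,6,7,12,13,14,15,20,21,22,23,28,29,30,31): 0⊕1⊕1⊕0⊕1⊕0⊕0⊕1⊕1⊕0⊕0⊕0⊕1⊕1⊕0⊕1 = 0
s8 (pos 8,9,10,11,12,13,14,15,24,25,26,27,28,29,30,31): 1⊕0⊕1⊕1⊕1⊕0⊕0⊕1⊕1⊕0⊕1⊕1⊕1⊕1⊕0⊕1 = 1
s16 (pos 16,17,18,19,20,21,22,23,24,25,26,27,28,29,30,31): 0⊕0⊕0⊕1⊕1⊕0⊕0⊕0⊕1⊕0⊕1⊕1⊕1⊕1⊕0⊕1 = 0
Syndrome s16…s1 = 01001 → error at position 9.
Flip position 9: 0000110101110010001100010111101 → 0000110111110010001100010111101
Read data bits from positions 3,5,6,7,9,10,11,12,13,14,15,17,18,19,20,21,22,23,24,25,26,27,28,29,30,31: 01101111001001100010111101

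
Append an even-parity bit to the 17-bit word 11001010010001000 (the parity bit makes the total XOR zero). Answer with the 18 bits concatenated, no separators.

XOR of the 17 data bits: 1⊕1⊕0⊕0⊕1⊕0⊕1⊕0⊕0⊕1⊕0⊕0⊕0⊕1⊕0⊕0⊕0 = 0
Parity bit = 0 (so all 18 bits XOR to 0).

110010100100010000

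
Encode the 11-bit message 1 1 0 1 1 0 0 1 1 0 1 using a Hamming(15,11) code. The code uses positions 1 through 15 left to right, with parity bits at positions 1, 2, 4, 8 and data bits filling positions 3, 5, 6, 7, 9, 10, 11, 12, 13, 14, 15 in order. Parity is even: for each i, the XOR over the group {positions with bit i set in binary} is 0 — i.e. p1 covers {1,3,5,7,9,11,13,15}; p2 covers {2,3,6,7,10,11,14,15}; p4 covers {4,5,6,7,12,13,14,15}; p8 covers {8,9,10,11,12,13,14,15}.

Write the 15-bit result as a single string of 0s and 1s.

Place data at non-parity positions: p1 p2 1 p4 1 0 1 p8 1 0 0 1 1 0 1
p1 (pos 1,3,5,7,9,11,13,15): XOR of data positions = 1⊕1⊕1⊕1⊕0⊕1⊕1 = 0
p2 (pos 2,3,6,7,10,11,14,15): XOR of data positions = 1⊕0⊕1⊕0⊕0⊕0⊕1 = 1
p4 (pos 4,5,6,7,12,13,14,15): XOR of data positions = 1⊕0⊕1⊕1⊕1⊕0⊕1 = 1
p8 (pos 8,9,10,11,12,13,14,15): XOR of data positions = 1⊕0⊕0⊕1⊕1⊕0⊕1 = 0
Codeword: 011110101001101

011110101001101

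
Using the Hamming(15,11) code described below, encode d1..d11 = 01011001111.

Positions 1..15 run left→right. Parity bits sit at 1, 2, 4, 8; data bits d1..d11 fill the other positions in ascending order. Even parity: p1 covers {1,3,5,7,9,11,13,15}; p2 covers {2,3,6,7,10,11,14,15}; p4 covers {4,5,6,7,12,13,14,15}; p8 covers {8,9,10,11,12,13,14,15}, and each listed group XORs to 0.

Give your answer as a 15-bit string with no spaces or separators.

110010111001111

Place data at non-parity positions: p1 p2 0 p4 1 0 1 p8 1 0 0 1 1 1 1
p1 (pos 1,3,5,7,9,11,13,15): XOR of data positions = 0⊕1⊕1⊕1⊕0⊕1⊕1 = 1
p2 (pos 2,3,6,7,10,11,14,15): XOR of data positions = 0⊕0⊕1⊕0⊕0⊕1⊕1 = 1
p4 (pos 4,5,6,7,12,13,14,15): XOR of data positions = 1⊕0⊕1⊕1⊕1⊕1⊕1 = 0
p8 (pos 8,9,10,11,12,13,14,15): XOR of data positions = 1⊕0⊕0⊕1⊕1⊕1⊕1 = 1
Codeword: 110010111001111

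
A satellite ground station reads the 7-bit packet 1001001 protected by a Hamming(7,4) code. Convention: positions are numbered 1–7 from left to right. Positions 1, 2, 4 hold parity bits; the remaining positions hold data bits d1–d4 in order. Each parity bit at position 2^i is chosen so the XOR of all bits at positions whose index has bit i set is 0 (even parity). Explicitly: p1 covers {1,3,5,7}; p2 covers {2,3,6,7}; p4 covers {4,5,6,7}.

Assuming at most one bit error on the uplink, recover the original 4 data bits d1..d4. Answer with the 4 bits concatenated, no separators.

s1 (pos 1,3,5,7): 1⊕0⊕0⊕1 = 0
s2 (pos 2,3,6,7): 0⊕0⊕0⊕1 = 1
s4 (pos 4,5,6,7): 1⊕0⊕0⊕1 = 0
Syndrome s4…s1 = 010 → error at position 2.
Flip position 2: 1001001 → 1101001
Read data bits from positions 3,5,6,7: 0001

0001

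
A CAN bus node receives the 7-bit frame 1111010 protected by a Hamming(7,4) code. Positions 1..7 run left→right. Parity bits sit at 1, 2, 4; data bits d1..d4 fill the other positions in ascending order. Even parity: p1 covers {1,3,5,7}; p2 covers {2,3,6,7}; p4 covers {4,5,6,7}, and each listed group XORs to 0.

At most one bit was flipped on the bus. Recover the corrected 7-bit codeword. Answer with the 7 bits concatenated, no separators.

1011010

s1 (pos 1,3,5,7): 1⊕1⊕0⊕0 = 0
s2 (pos 2,3,6,7): 1⊕1⊕1⊕0 = 1
s4 (pos 4,5,6,7): 1⊕0⊕1⊕0 = 0
Syndrome s4…s1 = 010 → error at position 2.
Flip position 2: 1111010 → 1011010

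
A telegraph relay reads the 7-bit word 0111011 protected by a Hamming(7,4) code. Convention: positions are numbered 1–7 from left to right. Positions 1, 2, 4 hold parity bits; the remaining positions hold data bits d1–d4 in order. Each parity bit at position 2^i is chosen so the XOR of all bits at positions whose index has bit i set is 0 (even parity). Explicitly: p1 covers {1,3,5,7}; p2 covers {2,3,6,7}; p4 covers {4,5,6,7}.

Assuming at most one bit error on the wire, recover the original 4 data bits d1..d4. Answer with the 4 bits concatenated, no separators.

1011

s1 (pos 1,3,5,7): 0⊕1⊕0⊕1 = 0
s2 (pos 2,3,6,7): 1⊕1⊕1⊕1 = 0
s4 (pos 4,5,6,7): 1⊕0⊕1⊕1 = 1
Syndrome s4…s1 = 100 → error at position 4.
Flip position 4: 0111011 → 0110011
Read data bits from positions 3,5,6,7: 1011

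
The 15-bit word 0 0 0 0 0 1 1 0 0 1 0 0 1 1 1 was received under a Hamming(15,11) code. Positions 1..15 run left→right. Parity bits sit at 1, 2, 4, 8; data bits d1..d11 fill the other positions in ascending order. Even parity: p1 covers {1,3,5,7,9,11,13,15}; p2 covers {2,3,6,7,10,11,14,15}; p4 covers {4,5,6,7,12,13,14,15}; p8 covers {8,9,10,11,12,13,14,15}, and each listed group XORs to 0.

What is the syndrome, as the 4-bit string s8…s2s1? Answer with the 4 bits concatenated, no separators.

s1 (pos 1,3,5,7,9,11,13,15): 0⊕0⊕0⊕1⊕0⊕0⊕1⊕1 = 1
s2 (pos 2,3,6,7,10,11,14,15): 0⊕0⊕1⊕1⊕1⊕0⊕1⊕1 = 1
s4 (pos 4,5,6,7,12,13,14,15): 0⊕0⊕1⊕1⊕0⊕1⊕1⊕1 = 1
s8 (pos 8,9,10,11,12,13,14,15): 0⊕0⊕1⊕0⊕0⊕1⊕1⊕1 = 0
Syndrome s8…s1 = 0111 → error at position 7.

0111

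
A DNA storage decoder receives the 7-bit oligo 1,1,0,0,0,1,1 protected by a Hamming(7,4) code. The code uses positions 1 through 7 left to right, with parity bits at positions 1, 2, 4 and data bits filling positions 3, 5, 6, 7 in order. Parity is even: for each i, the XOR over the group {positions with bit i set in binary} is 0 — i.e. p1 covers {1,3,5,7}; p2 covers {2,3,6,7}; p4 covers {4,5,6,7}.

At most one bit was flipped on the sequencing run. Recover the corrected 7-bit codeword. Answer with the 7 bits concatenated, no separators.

1000011

s1 (pos 1,3,5,7): 1⊕0⊕0⊕1 = 0
s2 (pos 2,3,6,7): 1⊕0⊕1⊕1 = 1
s4 (pos 4,5,6,7): 0⊕0⊕1⊕1 = 0
Syndrome s4…s1 = 010 → error at position 2.
Flip position 2: 1100011 → 1000011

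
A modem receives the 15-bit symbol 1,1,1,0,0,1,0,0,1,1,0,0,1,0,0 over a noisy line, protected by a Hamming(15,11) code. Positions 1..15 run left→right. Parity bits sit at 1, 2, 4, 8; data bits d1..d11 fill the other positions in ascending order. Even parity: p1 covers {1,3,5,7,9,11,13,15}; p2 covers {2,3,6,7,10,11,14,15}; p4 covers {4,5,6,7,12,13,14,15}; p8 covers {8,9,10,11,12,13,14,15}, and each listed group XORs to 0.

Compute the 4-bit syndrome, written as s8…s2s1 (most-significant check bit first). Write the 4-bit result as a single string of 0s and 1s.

1000

s1 (pos 1,3,5,7,9,11,13,15): 1⊕1⊕0⊕0⊕1⊕0⊕1⊕0 = 0
s2 (pos 2,3,6,7,10,11,14,15): 1⊕1⊕1⊕0⊕1⊕0⊕0⊕0 = 0
s4 (pos 4,5,6,7,12,13,14,15): 0⊕0⊕1⊕0⊕0⊕1⊕0⊕0 = 0
s8 (pos 8,9,10,11,12,13,14,15): 0⊕1⊕1⊕0⊕0⊕1⊕0⊕0 = 1
Syndrome s8…s1 = 1000 → error at position 8.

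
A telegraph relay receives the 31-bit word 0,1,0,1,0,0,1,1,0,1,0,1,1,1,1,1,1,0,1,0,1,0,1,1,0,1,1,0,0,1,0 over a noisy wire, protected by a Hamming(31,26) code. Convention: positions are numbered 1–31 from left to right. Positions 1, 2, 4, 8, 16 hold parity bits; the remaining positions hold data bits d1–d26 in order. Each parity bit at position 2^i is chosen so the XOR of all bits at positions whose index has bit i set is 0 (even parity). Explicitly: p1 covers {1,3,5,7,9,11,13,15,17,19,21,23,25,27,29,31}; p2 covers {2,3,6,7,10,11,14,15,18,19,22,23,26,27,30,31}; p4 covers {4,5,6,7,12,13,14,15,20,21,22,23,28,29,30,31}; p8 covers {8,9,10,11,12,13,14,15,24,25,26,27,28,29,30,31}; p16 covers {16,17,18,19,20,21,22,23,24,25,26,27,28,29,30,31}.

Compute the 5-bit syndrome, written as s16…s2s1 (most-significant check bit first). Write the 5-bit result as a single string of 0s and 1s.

s1 (pos 1,3,5,7,9,11,13,15,17,19,21,23,25,27,29,31): 0⊕0⊕0⊕1⊕0⊕0⊕1⊕1⊕1⊕1⊕1⊕1⊕0⊕1⊕0⊕0 = 0
s2 (pos 2,3,6,7,10,11,14,15,18,19,22,23,26,27,30,31): 1⊕0⊕0⊕1⊕1⊕0⊕1⊕1⊕0⊕1⊕0⊕1⊕1⊕1⊕1⊕0 = 0
s4 (pos 4,5,6,7,12,13,14,15,20,21,22,23,28,29,30,31): 1⊕0⊕0⊕1⊕1⊕1⊕1⊕1⊕0⊕1⊕0⊕1⊕0⊕0⊕1⊕0 = 1
s8 (pos 8,9,10,11,12,13,14,15,24,25,26,27,28,29,30,31): 1⊕0⊕1⊕0⊕1⊕1⊕1⊕1⊕1⊕0⊕1⊕1⊕0⊕0⊕1⊕0 = 0
s16 (pos 16,17,18,19,20,21,22,23,24,25,26,27,28,29,30,31): 1⊕1⊕0⊕1⊕0⊕1⊕0⊕1⊕1⊕0⊕1⊕1⊕0⊕0⊕1⊕0 = 1
Syndrome s16…s1 = 10100 → error at position 20.

10100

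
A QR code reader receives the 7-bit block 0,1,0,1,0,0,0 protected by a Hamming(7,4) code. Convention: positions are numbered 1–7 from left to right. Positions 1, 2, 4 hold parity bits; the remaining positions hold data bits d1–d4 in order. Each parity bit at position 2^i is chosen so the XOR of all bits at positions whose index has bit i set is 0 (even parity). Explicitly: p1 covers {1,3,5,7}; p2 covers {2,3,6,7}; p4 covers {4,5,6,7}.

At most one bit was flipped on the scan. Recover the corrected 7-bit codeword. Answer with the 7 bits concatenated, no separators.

0101010

s1 (pos 1,3,5,7): 0⊕0⊕0⊕0 = 0
s2 (pos 2,3,6,7): 1⊕0⊕0⊕0 = 1
s4 (pos 4,5,6,7): 1⊕0⊕0⊕0 = 1
Syndrome s4…s1 = 110 → error at position 6.
Flip position 6: 0101000 → 0101010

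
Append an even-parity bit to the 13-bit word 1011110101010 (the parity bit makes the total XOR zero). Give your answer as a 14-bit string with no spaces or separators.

XOR of the 13 data bits: 1⊕0⊕1⊕1⊕1⊕1⊕0⊕1⊕0⊕1⊕0⊕1⊕0 = 0
Parity bit = 0 (so all 14 bits XOR to 0).

10111101010100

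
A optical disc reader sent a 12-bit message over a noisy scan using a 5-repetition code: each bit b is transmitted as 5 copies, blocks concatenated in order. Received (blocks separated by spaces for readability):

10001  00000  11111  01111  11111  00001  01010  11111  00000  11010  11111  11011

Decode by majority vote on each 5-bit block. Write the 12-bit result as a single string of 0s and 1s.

Block 1 (10001): 2 ones → 0
Block 2 (00000): 0 ones → 0
Block 3 (11111): 5 ones → 1
Block 4 (01111): 4 ones → 1
Block 5 (11111): 5 ones → 1
Block 6 (00001): 1 one → 0
Block 7 (01010): 2 ones → 0
Block 8 (11111): 5 ones → 1
Block 9 (00000): 0 ones → 0
Block 10 (11010): 3 ones → 1
Block 11 (11111): 5 ones → 1
Block 12 (11011): 4 ones → 1

001110010111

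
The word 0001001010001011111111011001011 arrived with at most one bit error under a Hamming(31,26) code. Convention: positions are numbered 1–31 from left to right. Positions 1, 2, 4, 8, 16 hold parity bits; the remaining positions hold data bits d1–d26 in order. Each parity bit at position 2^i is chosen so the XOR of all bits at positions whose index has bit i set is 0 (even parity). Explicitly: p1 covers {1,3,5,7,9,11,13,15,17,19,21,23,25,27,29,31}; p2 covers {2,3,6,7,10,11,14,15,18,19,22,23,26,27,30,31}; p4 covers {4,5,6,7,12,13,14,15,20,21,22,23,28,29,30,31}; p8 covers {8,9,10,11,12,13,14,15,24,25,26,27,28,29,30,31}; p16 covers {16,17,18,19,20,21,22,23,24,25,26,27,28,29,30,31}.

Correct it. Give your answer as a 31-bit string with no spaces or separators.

0011001010001011111111011001011

s1 (pos 1,3,5,7,9,11,13,15,17,19,21,23,25,27,29,31): 0⊕0⊕0⊕1⊕1⊕0⊕1⊕1⊕1⊕1⊕1⊕0⊕1⊕0⊕0⊕1 = 1
s2 (pos 2,3,6,7,10,11,14,15,18,19,22,23,26,27,30,31): 0⊕0⊕0⊕1⊕0⊕0⊕0⊕1⊕1⊕1⊕1⊕0⊕0⊕0⊕1⊕1 = 1
s4 (pos 4,5,6,7,12,13,14,15,20,21,22,23,28,29,30,31): 1⊕0⊕0⊕1⊕0⊕1⊕0⊕1⊕1⊕1⊕1⊕0⊕1⊕0⊕1⊕1 = 0
s8 (pos 8,9,10,11,12,13,14,15,24,25,26,27,28,29,30,31): 0⊕1⊕0⊕0⊕0⊕1⊕0⊕1⊕1⊕1⊕0⊕0⊕1⊕0⊕1⊕1 = 0
s16 (pos 16,17,18,19,20,21,22,23,24,25,26,27,28,29,30,31): 1⊕1⊕1⊕1⊕1⊕1⊕1⊕0⊕1⊕1⊕0⊕0⊕1⊕0⊕1⊕1 = 0
Syndrome s16…s1 = 00011 → error at position 3.
Flip position 3: 0001001010001011111111011001011 → 0011001010001011111111011001011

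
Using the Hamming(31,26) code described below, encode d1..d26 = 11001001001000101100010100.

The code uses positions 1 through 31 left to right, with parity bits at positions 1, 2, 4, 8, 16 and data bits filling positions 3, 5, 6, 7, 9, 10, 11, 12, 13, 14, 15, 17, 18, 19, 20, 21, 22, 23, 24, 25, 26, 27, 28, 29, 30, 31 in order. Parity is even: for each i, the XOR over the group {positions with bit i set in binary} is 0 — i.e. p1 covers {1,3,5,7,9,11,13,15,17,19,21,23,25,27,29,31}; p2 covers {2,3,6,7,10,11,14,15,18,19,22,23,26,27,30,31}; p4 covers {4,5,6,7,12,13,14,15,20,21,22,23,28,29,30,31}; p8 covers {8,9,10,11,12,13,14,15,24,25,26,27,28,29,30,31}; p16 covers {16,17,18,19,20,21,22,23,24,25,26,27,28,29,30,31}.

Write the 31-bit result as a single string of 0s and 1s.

Place data at non-parity positions: p1 p2 1 p4 1 0 0 p8 1 0 0 1 0 0 1 p16 0 0 0 1 0 1 1 0 0 0 1 0 1 0 0
p1 (pos 1,3,5,7,9,11,13,15,17,19,21,23,25,27,29,31): XOR of data positions = 1⊕1⊕0⊕1⊕0⊕0⊕1⊕0⊕0⊕0⊕1⊕0⊕1⊕1⊕0 = 1
p2 (pos 2,3,6,7,10,11,14,15,18,19,22,23,26,27,30,31): XOR of data positions = 1⊕0⊕0⊕0⊕0⊕0⊕1⊕0⊕0⊕1⊕1⊕0⊕1⊕0⊕0 = 1
p4 (pos 4,5,6,7,12,13,14,15,20,21,22,23,28,29,30,31): XOR of data positions = 1⊕0⊕0⊕1⊕0⊕0⊕1⊕1⊕0⊕1⊕1⊕0⊕1⊕0⊕0 = 1
p8 (pos 8,9,10,11,12,13,14,15,24,25,26,27,28,29,30,31): XOR of data positions = 1⊕0⊕0⊕1⊕0⊕0⊕1⊕0⊕0⊕0⊕1⊕0⊕1⊕0⊕0 = 1
p16 (pos 16,17,18,19,20,21,22,23,24,25,26,27,28,29,30,31): XOR of data positions = 0⊕0⊕0⊕1⊕0⊕1⊕1⊕0⊕0⊕0⊕1⊕0⊕1⊕0⊕0 = 1
Codeword: 1111100110010011000101100010100

1111100110010011000101100010100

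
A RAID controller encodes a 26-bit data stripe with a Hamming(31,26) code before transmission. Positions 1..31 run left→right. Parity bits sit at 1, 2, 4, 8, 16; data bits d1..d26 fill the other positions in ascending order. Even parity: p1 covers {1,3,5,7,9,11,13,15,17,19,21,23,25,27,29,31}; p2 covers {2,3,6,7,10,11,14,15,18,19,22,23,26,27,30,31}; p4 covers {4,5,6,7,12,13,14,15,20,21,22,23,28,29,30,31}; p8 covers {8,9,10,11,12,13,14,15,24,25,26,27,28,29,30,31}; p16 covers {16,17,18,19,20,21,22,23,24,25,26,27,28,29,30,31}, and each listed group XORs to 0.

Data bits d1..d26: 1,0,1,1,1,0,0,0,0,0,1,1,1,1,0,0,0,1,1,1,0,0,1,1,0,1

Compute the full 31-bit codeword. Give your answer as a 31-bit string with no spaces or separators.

Place data at non-parity positions: p1 p2 1 p4 0 1 1 p8 1 0 0 0 0 0 1 p16 1 1 1 0 0 0 1 1 1 0 0 1 1 0 1
p1 (pos 1,3,5,7,9,11,13,15,17,19,21,23,25,27,29,31): XOR of data positions = 1⊕0⊕1⊕1⊕0⊕0⊕1⊕1⊕1⊕0⊕1⊕1⊕0⊕1⊕1 = 0
p2 (pos 2,3,6,7,10,11,14,15,18,19,22,23,26,27,30,31): XOR of data positions = 1⊕1⊕1⊕0⊕0⊕0⊕1⊕1⊕1⊕0⊕1⊕0⊕0⊕0⊕1 = 0
p4 (pos 4,5,6,7,12,13,14,15,20,21,22,23,28,29,30,31): XOR of data positions = 0⊕1⊕1⊕0⊕0⊕0⊕1⊕0⊕0⊕0⊕1⊕1⊕1⊕0⊕1 = 1
p8 (pos 8,9,10,11,12,13,14,15,24,25,26,27,28,29,30,31): XOR of data positions = 1⊕0⊕0⊕0⊕0⊕0⊕1⊕1⊕1⊕0⊕0⊕1⊕1⊕0⊕1 = 1
p16 (pos 16,17,18,19,20,21,22,23,24,25,26,27,28,29,30,31): XOR of data positions = 1⊕1⊕1⊕0⊕0⊕0⊕1⊕1⊕1⊕0⊕0⊕1⊕1⊕0⊕1 = 1
Codeword: 0011011110000011111000111001101

0011011110000011111000111001101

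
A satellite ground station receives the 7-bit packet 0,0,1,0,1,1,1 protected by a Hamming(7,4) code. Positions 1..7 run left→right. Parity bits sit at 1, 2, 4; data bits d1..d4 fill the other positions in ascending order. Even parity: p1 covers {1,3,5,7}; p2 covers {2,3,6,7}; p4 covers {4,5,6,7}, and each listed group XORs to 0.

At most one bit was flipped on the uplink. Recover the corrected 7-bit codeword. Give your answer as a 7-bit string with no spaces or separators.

0010110

s1 (pos 1,3,5,7): 0⊕1⊕1⊕1 = 1
s2 (pos 2,3,6,7): 0⊕1⊕1⊕1 = 1
s4 (pos 4,5,6,7): 0⊕1⊕1⊕1 = 1
Syndrome s4…s1 = 111 → error at position 7.
Flip position 7: 0010111 → 0010110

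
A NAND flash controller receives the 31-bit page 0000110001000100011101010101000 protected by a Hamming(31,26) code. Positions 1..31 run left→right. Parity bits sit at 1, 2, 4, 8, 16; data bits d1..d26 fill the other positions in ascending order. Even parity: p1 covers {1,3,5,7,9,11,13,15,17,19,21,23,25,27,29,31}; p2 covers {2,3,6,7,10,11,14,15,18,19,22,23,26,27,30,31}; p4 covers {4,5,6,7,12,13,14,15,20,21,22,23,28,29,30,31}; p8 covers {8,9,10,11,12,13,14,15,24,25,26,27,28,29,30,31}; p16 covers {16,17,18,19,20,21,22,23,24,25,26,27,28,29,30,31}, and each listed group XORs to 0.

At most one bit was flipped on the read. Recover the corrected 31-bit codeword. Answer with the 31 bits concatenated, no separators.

0000110001000100011101010001000

s1 (pos 1,3,5,7,9,11,13,15,17,19,21,23,25,27,29,31): 0⊕0⊕1⊕0⊕0⊕0⊕0⊕0⊕0⊕1⊕0⊕0⊕0⊕0⊕0⊕0 = 0
s2 (pos 2,3,6,7,10,11,14,15,18,19,22,23,26,27,30,31): 0⊕0⊕1⊕0⊕1⊕0⊕1⊕0⊕1⊕1⊕1⊕0⊕1⊕0⊕0⊕0 = 1
s4 (pos 4,5,6,7,12,13,14,15,20,21,22,23,28,29,30,31): 0⊕1⊕1⊕0⊕0⊕0⊕1⊕0⊕1⊕0⊕1⊕0⊕1⊕0⊕0⊕0 = 0
s8 (pos 8,9,10,11,12,13,14,15,24,25,26,27,28,29,30,31): 0⊕0⊕1⊕0⊕0⊕0⊕1⊕0⊕1⊕0⊕1⊕0⊕1⊕0⊕0⊕0 = 1
s16 (pos 16,17,18,19,20,21,22,23,24,25,26,27,28,29,30,31): 0⊕0⊕1⊕1⊕1⊕0⊕1⊕0⊕1⊕0⊕1⊕0⊕1⊕0⊕0⊕0 = 1
Syndrome s16…s1 = 11010 → error at position 26.
Flip position 26: 0000110001000100011101010101000 → 0000110001000100011101010001000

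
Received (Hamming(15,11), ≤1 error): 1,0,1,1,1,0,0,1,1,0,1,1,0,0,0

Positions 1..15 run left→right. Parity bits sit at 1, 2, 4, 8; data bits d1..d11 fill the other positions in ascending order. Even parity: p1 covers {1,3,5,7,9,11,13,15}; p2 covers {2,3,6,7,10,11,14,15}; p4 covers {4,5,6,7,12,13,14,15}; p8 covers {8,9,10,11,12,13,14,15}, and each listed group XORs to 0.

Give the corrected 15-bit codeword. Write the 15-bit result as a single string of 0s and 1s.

s1 (pos 1,3,5,7,9,11,13,15): 1⊕1⊕1⊕0⊕1⊕1⊕0⊕0 = 1
s2 (pos 2,3,6,7,10,11,14,15): 0⊕1⊕0⊕0⊕0⊕1⊕0⊕0 = 0
s4 (pos 4,5,6,7,12,13,14,15): 1⊕1⊕0⊕0⊕1⊕0⊕0⊕0 = 1
s8 (pos 8,9,10,11,12,13,14,15): 1⊕1⊕0⊕1⊕1⊕0⊕0⊕0 = 0
Syndrome s8…s1 = 0101 → error at position 5.
Flip position 5: 101110011011000 → 101100011011000

101100011011000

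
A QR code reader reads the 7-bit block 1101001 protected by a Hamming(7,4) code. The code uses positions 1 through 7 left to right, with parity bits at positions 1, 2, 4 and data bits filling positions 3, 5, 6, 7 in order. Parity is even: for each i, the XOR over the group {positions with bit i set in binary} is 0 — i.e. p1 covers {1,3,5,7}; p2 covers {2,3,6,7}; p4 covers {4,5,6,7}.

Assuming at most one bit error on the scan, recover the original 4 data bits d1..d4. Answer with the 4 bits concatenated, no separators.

s1 (pos 1,3,5,7): 1⊕0⊕0⊕1 = 0
s2 (pos 2,3,6,7): 1⊕0⊕0⊕1 = 0
s4 (pos 4,5,6,7): 1⊕0⊕0⊕1 = 0
Syndrome s4…s1 = 000 → no error.
Read data bits from positions 3,5,6,7: 0001

0001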